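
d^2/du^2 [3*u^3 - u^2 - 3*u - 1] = 18*u - 2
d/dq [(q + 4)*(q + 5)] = 2*q + 9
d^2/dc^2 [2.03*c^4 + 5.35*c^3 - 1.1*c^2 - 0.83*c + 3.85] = 24.36*c^2 + 32.1*c - 2.2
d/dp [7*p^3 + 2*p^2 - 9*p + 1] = 21*p^2 + 4*p - 9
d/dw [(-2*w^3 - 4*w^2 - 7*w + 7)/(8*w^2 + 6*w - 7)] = (-16*w^4 - 24*w^3 + 74*w^2 - 56*w + 7)/(64*w^4 + 96*w^3 - 76*w^2 - 84*w + 49)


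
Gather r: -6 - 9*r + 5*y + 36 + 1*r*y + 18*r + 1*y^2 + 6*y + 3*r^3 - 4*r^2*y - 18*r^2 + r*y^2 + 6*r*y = 3*r^3 + r^2*(-4*y - 18) + r*(y^2 + 7*y + 9) + y^2 + 11*y + 30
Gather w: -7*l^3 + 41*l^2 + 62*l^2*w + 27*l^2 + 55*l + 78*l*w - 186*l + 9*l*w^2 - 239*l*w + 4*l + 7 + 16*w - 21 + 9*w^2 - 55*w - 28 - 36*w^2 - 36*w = -7*l^3 + 68*l^2 - 127*l + w^2*(9*l - 27) + w*(62*l^2 - 161*l - 75) - 42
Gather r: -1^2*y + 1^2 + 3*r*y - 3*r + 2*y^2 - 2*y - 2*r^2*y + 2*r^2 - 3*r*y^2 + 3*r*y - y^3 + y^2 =r^2*(2 - 2*y) + r*(-3*y^2 + 6*y - 3) - y^3 + 3*y^2 - 3*y + 1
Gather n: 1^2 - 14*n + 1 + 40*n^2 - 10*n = 40*n^2 - 24*n + 2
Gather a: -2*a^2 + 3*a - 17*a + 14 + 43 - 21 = -2*a^2 - 14*a + 36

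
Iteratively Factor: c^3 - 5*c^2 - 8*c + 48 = (c - 4)*(c^2 - c - 12) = (c - 4)*(c + 3)*(c - 4)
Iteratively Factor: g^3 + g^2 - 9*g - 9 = (g - 3)*(g^2 + 4*g + 3) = (g - 3)*(g + 1)*(g + 3)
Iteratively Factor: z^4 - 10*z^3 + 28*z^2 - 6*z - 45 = (z - 3)*(z^3 - 7*z^2 + 7*z + 15) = (z - 5)*(z - 3)*(z^2 - 2*z - 3) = (z - 5)*(z - 3)^2*(z + 1)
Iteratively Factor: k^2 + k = (k + 1)*(k)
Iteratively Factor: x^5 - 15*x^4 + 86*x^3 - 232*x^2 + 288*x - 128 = (x - 4)*(x^4 - 11*x^3 + 42*x^2 - 64*x + 32) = (x - 4)^2*(x^3 - 7*x^2 + 14*x - 8) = (x - 4)^2*(x - 1)*(x^2 - 6*x + 8) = (x - 4)^3*(x - 1)*(x - 2)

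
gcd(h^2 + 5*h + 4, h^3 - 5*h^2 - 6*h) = h + 1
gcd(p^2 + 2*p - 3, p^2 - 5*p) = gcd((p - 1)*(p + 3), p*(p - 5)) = 1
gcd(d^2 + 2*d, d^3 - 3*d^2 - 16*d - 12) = d + 2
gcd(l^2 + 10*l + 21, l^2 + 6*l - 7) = l + 7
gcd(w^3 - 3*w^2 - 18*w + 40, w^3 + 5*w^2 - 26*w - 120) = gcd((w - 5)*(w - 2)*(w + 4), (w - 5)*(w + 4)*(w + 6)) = w^2 - w - 20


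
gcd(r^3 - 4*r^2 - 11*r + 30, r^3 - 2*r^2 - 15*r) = r^2 - 2*r - 15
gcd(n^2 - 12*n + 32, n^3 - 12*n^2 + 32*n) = n^2 - 12*n + 32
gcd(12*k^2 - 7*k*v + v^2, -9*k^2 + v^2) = -3*k + v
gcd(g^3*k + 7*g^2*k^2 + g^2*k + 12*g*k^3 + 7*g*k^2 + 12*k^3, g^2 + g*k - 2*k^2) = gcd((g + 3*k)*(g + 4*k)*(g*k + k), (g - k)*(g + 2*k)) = 1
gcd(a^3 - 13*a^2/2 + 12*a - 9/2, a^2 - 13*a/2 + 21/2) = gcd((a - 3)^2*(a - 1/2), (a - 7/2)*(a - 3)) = a - 3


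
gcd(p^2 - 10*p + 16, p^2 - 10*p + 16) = p^2 - 10*p + 16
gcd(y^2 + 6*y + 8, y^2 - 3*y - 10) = y + 2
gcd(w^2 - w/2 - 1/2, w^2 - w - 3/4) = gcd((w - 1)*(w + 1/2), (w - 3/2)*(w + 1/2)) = w + 1/2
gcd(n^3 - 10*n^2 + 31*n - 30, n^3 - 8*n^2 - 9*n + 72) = n - 3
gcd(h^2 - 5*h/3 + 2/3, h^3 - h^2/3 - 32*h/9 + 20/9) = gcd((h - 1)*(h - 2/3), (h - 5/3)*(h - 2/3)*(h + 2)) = h - 2/3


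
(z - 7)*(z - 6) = z^2 - 13*z + 42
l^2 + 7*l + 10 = (l + 2)*(l + 5)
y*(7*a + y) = 7*a*y + y^2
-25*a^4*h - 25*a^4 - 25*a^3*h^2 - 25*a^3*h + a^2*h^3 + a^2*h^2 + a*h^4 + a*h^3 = (-5*a + h)*(a + h)*(5*a + h)*(a*h + a)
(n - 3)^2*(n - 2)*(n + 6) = n^4 - 2*n^3 - 27*n^2 + 108*n - 108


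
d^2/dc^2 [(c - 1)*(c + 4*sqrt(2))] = 2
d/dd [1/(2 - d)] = (d - 2)^(-2)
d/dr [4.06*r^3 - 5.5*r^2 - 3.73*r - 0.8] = 12.18*r^2 - 11.0*r - 3.73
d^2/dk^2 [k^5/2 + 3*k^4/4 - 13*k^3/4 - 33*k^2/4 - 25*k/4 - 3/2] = 10*k^3 + 9*k^2 - 39*k/2 - 33/2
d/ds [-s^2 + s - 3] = 1 - 2*s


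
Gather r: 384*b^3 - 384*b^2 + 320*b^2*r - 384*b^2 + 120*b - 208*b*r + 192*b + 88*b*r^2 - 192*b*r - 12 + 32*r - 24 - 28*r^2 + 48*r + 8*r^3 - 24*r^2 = 384*b^3 - 768*b^2 + 312*b + 8*r^3 + r^2*(88*b - 52) + r*(320*b^2 - 400*b + 80) - 36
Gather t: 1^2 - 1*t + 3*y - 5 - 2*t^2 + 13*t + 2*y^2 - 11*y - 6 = -2*t^2 + 12*t + 2*y^2 - 8*y - 10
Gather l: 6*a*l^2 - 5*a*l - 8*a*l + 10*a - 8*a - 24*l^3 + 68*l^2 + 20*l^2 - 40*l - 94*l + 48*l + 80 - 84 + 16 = 2*a - 24*l^3 + l^2*(6*a + 88) + l*(-13*a - 86) + 12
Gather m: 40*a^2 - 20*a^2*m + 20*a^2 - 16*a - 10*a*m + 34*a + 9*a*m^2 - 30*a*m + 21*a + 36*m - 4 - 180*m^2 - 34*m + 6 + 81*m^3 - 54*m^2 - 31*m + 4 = 60*a^2 + 39*a + 81*m^3 + m^2*(9*a - 234) + m*(-20*a^2 - 40*a - 29) + 6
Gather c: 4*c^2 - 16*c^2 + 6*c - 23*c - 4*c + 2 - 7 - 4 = -12*c^2 - 21*c - 9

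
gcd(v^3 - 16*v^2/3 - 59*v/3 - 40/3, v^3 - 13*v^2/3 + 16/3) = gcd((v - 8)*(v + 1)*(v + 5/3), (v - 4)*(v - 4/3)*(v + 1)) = v + 1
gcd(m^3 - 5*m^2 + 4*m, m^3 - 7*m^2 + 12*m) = m^2 - 4*m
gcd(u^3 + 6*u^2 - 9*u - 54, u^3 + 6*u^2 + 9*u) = u + 3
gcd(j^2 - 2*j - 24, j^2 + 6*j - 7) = 1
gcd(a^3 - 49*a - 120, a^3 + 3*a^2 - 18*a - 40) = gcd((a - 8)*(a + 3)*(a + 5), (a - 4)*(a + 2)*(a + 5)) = a + 5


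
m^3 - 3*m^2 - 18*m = m*(m - 6)*(m + 3)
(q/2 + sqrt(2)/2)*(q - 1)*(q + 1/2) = q^3/2 - q^2/4 + sqrt(2)*q^2/2 - sqrt(2)*q/4 - q/4 - sqrt(2)/4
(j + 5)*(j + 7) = j^2 + 12*j + 35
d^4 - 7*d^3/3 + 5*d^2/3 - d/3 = d*(d - 1)^2*(d - 1/3)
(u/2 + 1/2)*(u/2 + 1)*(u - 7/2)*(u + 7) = u^4/4 + 13*u^3/8 - 3*u^2 - 133*u/8 - 49/4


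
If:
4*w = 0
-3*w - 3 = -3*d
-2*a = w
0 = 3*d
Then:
No Solution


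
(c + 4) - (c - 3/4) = 19/4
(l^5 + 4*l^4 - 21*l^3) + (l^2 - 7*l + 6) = l^5 + 4*l^4 - 21*l^3 + l^2 - 7*l + 6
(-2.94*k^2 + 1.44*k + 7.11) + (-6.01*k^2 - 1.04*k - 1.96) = -8.95*k^2 + 0.4*k + 5.15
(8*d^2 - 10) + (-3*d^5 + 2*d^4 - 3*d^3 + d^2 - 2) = -3*d^5 + 2*d^4 - 3*d^3 + 9*d^2 - 12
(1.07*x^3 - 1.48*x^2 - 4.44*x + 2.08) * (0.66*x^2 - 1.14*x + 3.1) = 0.7062*x^5 - 2.1966*x^4 + 2.0738*x^3 + 1.8464*x^2 - 16.1352*x + 6.448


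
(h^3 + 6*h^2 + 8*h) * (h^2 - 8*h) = h^5 - 2*h^4 - 40*h^3 - 64*h^2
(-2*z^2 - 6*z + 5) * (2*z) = -4*z^3 - 12*z^2 + 10*z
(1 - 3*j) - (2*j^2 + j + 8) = -2*j^2 - 4*j - 7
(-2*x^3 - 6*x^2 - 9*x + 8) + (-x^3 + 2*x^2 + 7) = -3*x^3 - 4*x^2 - 9*x + 15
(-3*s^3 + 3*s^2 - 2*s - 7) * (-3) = 9*s^3 - 9*s^2 + 6*s + 21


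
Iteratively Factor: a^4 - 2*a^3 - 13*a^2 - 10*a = (a - 5)*(a^3 + 3*a^2 + 2*a) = (a - 5)*(a + 2)*(a^2 + a) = a*(a - 5)*(a + 2)*(a + 1)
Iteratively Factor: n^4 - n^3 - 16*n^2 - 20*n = (n)*(n^3 - n^2 - 16*n - 20) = n*(n + 2)*(n^2 - 3*n - 10) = n*(n - 5)*(n + 2)*(n + 2)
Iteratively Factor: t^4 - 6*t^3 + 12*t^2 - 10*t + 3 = (t - 1)*(t^3 - 5*t^2 + 7*t - 3) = (t - 3)*(t - 1)*(t^2 - 2*t + 1) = (t - 3)*(t - 1)^2*(t - 1)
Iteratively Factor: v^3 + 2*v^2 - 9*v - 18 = (v - 3)*(v^2 + 5*v + 6) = (v - 3)*(v + 2)*(v + 3)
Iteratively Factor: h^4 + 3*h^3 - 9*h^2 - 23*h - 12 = (h + 4)*(h^3 - h^2 - 5*h - 3) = (h + 1)*(h + 4)*(h^2 - 2*h - 3) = (h + 1)^2*(h + 4)*(h - 3)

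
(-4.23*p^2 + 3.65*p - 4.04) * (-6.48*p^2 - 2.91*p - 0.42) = 27.4104*p^4 - 11.3427*p^3 + 17.3343*p^2 + 10.2234*p + 1.6968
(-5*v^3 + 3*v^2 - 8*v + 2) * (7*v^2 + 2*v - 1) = -35*v^5 + 11*v^4 - 45*v^3 - 5*v^2 + 12*v - 2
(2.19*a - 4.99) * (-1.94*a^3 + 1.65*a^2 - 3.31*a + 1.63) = -4.2486*a^4 + 13.2941*a^3 - 15.4824*a^2 + 20.0866*a - 8.1337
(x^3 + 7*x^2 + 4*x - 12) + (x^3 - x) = 2*x^3 + 7*x^2 + 3*x - 12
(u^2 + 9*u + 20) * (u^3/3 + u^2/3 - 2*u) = u^5/3 + 10*u^4/3 + 23*u^3/3 - 34*u^2/3 - 40*u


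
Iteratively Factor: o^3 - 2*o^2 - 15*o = (o + 3)*(o^2 - 5*o) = (o - 5)*(o + 3)*(o)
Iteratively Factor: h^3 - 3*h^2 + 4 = (h - 2)*(h^2 - h - 2) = (h - 2)*(h + 1)*(h - 2)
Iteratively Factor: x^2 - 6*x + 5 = (x - 5)*(x - 1)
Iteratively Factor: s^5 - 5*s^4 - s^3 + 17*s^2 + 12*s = (s + 1)*(s^4 - 6*s^3 + 5*s^2 + 12*s) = (s - 3)*(s + 1)*(s^3 - 3*s^2 - 4*s) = (s - 4)*(s - 3)*(s + 1)*(s^2 + s) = (s - 4)*(s - 3)*(s + 1)^2*(s)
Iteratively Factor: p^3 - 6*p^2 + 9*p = (p)*(p^2 - 6*p + 9) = p*(p - 3)*(p - 3)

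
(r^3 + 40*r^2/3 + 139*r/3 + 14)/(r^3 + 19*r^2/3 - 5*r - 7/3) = (r + 6)/(r - 1)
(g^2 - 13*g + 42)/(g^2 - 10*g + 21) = (g - 6)/(g - 3)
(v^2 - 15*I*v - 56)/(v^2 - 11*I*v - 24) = (v - 7*I)/(v - 3*I)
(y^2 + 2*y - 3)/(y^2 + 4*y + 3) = (y - 1)/(y + 1)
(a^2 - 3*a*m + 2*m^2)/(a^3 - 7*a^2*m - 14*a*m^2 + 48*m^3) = (a - m)/(a^2 - 5*a*m - 24*m^2)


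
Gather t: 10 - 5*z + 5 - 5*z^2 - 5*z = -5*z^2 - 10*z + 15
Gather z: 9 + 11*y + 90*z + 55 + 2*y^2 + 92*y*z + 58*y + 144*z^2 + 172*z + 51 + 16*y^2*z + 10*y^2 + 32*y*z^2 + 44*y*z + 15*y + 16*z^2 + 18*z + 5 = 12*y^2 + 84*y + z^2*(32*y + 160) + z*(16*y^2 + 136*y + 280) + 120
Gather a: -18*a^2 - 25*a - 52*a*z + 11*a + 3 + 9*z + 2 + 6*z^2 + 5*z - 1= -18*a^2 + a*(-52*z - 14) + 6*z^2 + 14*z + 4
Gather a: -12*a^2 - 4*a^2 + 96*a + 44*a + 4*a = -16*a^2 + 144*a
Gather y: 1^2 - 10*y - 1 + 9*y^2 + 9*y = 9*y^2 - y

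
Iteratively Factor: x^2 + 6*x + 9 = (x + 3)*(x + 3)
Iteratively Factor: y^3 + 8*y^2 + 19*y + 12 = (y + 1)*(y^2 + 7*y + 12) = (y + 1)*(y + 4)*(y + 3)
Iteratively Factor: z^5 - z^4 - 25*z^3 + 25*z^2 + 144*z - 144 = (z + 3)*(z^4 - 4*z^3 - 13*z^2 + 64*z - 48) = (z + 3)*(z + 4)*(z^3 - 8*z^2 + 19*z - 12) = (z - 1)*(z + 3)*(z + 4)*(z^2 - 7*z + 12) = (z - 4)*(z - 1)*(z + 3)*(z + 4)*(z - 3)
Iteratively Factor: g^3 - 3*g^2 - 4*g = (g - 4)*(g^2 + g) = (g - 4)*(g + 1)*(g)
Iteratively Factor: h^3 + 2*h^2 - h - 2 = (h - 1)*(h^2 + 3*h + 2) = (h - 1)*(h + 1)*(h + 2)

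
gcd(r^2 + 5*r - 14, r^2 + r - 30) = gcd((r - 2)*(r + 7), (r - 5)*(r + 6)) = 1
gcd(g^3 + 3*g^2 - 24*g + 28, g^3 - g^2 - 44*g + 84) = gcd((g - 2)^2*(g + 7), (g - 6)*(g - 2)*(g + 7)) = g^2 + 5*g - 14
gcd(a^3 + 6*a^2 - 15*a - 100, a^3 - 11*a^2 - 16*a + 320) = a + 5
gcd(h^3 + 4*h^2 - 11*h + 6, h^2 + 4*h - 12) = h + 6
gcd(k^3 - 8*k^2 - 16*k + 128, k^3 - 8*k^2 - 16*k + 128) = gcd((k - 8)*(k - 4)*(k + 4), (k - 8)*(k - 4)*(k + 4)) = k^3 - 8*k^2 - 16*k + 128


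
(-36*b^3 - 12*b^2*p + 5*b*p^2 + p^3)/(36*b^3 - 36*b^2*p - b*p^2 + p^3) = (-6*b^2 - b*p + p^2)/(6*b^2 - 7*b*p + p^2)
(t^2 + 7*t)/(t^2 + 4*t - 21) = t/(t - 3)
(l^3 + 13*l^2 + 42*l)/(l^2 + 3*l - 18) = l*(l + 7)/(l - 3)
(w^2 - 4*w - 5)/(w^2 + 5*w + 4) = (w - 5)/(w + 4)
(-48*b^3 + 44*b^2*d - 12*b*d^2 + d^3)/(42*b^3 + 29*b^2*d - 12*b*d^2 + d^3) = (-8*b^2 + 6*b*d - d^2)/(7*b^2 + 6*b*d - d^2)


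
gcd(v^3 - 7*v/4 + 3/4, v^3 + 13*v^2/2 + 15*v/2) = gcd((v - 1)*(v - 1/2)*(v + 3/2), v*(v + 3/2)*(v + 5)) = v + 3/2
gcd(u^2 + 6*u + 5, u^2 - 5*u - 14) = 1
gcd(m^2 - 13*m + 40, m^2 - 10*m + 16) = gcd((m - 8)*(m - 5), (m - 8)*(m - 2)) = m - 8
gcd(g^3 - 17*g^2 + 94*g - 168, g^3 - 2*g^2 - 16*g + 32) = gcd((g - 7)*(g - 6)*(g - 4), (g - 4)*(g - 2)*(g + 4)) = g - 4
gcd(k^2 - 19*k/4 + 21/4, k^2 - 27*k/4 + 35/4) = k - 7/4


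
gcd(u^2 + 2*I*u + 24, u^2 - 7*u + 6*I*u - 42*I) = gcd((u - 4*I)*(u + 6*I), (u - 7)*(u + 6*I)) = u + 6*I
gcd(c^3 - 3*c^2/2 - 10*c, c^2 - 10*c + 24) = c - 4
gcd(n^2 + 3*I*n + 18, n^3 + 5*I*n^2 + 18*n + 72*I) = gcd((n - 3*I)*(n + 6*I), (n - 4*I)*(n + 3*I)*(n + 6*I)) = n + 6*I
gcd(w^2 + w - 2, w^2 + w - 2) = w^2 + w - 2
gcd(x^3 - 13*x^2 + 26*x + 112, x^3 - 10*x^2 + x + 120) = x - 8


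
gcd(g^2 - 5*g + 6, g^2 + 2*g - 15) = g - 3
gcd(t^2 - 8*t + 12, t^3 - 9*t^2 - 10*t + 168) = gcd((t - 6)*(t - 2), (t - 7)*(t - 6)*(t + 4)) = t - 6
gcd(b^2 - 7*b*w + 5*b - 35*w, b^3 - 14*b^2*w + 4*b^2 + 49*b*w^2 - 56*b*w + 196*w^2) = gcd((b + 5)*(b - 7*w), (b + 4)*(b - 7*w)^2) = -b + 7*w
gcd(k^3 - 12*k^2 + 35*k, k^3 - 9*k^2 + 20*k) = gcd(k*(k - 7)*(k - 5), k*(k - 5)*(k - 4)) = k^2 - 5*k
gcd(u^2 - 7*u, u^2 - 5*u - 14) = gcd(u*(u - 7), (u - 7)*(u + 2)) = u - 7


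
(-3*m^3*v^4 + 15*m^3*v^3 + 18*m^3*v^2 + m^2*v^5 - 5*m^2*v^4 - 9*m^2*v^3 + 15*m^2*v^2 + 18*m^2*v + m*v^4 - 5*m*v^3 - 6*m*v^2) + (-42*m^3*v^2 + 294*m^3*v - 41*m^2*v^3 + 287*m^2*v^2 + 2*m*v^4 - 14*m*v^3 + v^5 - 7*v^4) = -3*m^3*v^4 + 15*m^3*v^3 - 24*m^3*v^2 + 294*m^3*v + m^2*v^5 - 5*m^2*v^4 - 50*m^2*v^3 + 302*m^2*v^2 + 18*m^2*v + 3*m*v^4 - 19*m*v^3 - 6*m*v^2 + v^5 - 7*v^4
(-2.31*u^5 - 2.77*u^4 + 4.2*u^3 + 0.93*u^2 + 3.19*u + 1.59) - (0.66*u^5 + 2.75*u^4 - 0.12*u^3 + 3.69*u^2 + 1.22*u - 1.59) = -2.97*u^5 - 5.52*u^4 + 4.32*u^3 - 2.76*u^2 + 1.97*u + 3.18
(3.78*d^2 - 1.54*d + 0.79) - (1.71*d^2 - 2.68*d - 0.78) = 2.07*d^2 + 1.14*d + 1.57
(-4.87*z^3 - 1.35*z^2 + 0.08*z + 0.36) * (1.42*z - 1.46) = -6.9154*z^4 + 5.1932*z^3 + 2.0846*z^2 + 0.3944*z - 0.5256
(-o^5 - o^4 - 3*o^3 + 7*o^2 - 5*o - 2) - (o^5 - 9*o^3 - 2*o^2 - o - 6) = -2*o^5 - o^4 + 6*o^3 + 9*o^2 - 4*o + 4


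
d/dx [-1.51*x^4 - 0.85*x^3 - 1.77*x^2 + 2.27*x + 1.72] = -6.04*x^3 - 2.55*x^2 - 3.54*x + 2.27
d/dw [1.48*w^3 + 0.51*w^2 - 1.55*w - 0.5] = 4.44*w^2 + 1.02*w - 1.55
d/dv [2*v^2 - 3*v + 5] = 4*v - 3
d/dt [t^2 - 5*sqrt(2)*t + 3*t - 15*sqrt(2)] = 2*t - 5*sqrt(2) + 3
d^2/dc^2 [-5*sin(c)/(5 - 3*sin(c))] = 25*(-3*sin(c)^2 - 5*sin(c) + 6)/(3*sin(c) - 5)^3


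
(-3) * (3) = -9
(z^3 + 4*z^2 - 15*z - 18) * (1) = z^3 + 4*z^2 - 15*z - 18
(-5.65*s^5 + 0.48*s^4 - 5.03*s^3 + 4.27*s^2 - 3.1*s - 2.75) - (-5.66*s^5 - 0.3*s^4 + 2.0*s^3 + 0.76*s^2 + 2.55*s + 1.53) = 0.00999999999999979*s^5 + 0.78*s^4 - 7.03*s^3 + 3.51*s^2 - 5.65*s - 4.28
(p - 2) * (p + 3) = p^2 + p - 6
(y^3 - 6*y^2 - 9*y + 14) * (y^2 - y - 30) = y^5 - 7*y^4 - 33*y^3 + 203*y^2 + 256*y - 420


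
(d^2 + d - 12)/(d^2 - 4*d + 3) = (d + 4)/(d - 1)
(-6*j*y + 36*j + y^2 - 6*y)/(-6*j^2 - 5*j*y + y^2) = (y - 6)/(j + y)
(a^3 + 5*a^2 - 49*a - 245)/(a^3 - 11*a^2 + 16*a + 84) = (a^2 + 12*a + 35)/(a^2 - 4*a - 12)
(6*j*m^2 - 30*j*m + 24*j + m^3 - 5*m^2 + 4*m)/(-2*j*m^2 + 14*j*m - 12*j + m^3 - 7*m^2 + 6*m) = (-6*j*m + 24*j - m^2 + 4*m)/(2*j*m - 12*j - m^2 + 6*m)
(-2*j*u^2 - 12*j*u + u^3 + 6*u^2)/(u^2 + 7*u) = (-2*j*u - 12*j + u^2 + 6*u)/(u + 7)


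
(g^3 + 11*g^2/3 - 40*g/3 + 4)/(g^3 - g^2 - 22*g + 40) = (g^2 + 17*g/3 - 2)/(g^2 + g - 20)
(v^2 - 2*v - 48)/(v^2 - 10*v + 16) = (v + 6)/(v - 2)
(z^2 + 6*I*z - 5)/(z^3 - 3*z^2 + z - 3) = (z + 5*I)/(z^2 - z*(3 + I) + 3*I)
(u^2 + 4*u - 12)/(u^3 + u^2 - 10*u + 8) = (u + 6)/(u^2 + 3*u - 4)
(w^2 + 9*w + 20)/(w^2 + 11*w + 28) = (w + 5)/(w + 7)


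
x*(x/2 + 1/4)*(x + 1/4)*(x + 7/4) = x^4/2 + 5*x^3/4 + 23*x^2/32 + 7*x/64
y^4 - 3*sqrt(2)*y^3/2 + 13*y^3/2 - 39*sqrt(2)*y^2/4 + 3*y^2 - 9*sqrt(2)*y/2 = y*(y + 1/2)*(y + 6)*(y - 3*sqrt(2)/2)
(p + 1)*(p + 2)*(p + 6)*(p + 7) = p^4 + 16*p^3 + 83*p^2 + 152*p + 84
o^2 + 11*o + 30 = (o + 5)*(o + 6)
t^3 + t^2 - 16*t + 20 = (t - 2)^2*(t + 5)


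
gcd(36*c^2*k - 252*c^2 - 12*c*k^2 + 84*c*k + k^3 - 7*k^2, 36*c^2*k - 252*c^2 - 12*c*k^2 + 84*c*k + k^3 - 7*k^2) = 36*c^2*k - 252*c^2 - 12*c*k^2 + 84*c*k + k^3 - 7*k^2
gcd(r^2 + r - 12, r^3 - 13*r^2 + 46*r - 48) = r - 3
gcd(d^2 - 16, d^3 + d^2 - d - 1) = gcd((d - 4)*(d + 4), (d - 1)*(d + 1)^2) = 1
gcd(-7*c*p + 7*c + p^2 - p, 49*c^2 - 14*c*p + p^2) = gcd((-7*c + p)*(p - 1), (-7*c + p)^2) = -7*c + p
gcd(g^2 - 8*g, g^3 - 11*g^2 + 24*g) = g^2 - 8*g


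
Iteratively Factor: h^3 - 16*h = (h)*(h^2 - 16) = h*(h + 4)*(h - 4)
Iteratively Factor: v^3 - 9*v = (v - 3)*(v^2 + 3*v) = v*(v - 3)*(v + 3)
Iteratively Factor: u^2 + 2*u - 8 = (u + 4)*(u - 2)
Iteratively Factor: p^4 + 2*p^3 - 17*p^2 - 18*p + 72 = (p + 4)*(p^3 - 2*p^2 - 9*p + 18) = (p - 3)*(p + 4)*(p^2 + p - 6) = (p - 3)*(p + 3)*(p + 4)*(p - 2)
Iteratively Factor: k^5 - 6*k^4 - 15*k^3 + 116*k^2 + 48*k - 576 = (k - 4)*(k^4 - 2*k^3 - 23*k^2 + 24*k + 144) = (k - 4)^2*(k^3 + 2*k^2 - 15*k - 36) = (k - 4)^2*(k + 3)*(k^2 - k - 12) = (k - 4)^2*(k + 3)^2*(k - 4)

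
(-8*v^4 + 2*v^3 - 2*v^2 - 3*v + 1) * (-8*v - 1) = 64*v^5 - 8*v^4 + 14*v^3 + 26*v^2 - 5*v - 1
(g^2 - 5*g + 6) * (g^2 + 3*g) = g^4 - 2*g^3 - 9*g^2 + 18*g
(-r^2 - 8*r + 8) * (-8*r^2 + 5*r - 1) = 8*r^4 + 59*r^3 - 103*r^2 + 48*r - 8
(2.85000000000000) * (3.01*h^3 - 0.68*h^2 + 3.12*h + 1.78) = 8.5785*h^3 - 1.938*h^2 + 8.892*h + 5.073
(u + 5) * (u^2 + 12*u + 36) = u^3 + 17*u^2 + 96*u + 180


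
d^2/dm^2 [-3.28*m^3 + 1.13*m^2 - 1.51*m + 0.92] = 2.26 - 19.68*m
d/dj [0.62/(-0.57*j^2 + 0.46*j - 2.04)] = (0.7068*j - 0.2852)/(0.57*j^2 - 0.46*j + 2.04)^2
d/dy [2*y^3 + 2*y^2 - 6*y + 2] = 6*y^2 + 4*y - 6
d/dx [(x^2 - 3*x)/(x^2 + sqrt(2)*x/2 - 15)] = (sqrt(2)*x^2 + 6*x^2 - 60*x + 90)/(2*x^4 + 2*sqrt(2)*x^3 - 59*x^2 - 30*sqrt(2)*x + 450)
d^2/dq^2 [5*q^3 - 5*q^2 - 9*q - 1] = 30*q - 10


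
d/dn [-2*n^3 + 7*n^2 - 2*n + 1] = -6*n^2 + 14*n - 2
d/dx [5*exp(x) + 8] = 5*exp(x)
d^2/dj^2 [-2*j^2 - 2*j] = -4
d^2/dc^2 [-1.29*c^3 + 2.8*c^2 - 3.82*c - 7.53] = 5.6 - 7.74*c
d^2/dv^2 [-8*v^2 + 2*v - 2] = -16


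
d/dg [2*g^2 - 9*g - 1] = 4*g - 9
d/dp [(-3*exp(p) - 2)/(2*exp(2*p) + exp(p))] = 2*(3*exp(2*p) + 4*exp(p) + 1)*exp(-p)/(4*exp(2*p) + 4*exp(p) + 1)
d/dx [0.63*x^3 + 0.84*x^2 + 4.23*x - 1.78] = 1.89*x^2 + 1.68*x + 4.23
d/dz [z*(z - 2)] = 2*z - 2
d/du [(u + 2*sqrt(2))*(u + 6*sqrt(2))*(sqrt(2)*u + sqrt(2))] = 3*sqrt(2)*u^2 + 2*sqrt(2)*u + 32*u + 16 + 24*sqrt(2)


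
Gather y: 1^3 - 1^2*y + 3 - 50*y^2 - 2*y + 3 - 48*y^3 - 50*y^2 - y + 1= -48*y^3 - 100*y^2 - 4*y + 8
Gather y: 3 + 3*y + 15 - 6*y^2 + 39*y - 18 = -6*y^2 + 42*y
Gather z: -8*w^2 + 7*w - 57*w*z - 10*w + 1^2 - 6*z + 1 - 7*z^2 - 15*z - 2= -8*w^2 - 3*w - 7*z^2 + z*(-57*w - 21)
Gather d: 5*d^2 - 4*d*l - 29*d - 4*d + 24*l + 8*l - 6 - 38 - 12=5*d^2 + d*(-4*l - 33) + 32*l - 56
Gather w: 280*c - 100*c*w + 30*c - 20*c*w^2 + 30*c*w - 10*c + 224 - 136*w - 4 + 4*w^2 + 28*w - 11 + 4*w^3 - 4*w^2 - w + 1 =-20*c*w^2 + 300*c + 4*w^3 + w*(-70*c - 109) + 210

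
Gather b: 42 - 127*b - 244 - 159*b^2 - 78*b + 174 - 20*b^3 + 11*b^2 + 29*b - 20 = -20*b^3 - 148*b^2 - 176*b - 48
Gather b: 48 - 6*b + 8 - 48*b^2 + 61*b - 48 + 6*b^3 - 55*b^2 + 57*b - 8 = 6*b^3 - 103*b^2 + 112*b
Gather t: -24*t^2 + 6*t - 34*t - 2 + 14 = -24*t^2 - 28*t + 12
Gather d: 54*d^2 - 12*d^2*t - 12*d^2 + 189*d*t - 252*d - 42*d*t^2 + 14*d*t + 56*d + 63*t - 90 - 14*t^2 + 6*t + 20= d^2*(42 - 12*t) + d*(-42*t^2 + 203*t - 196) - 14*t^2 + 69*t - 70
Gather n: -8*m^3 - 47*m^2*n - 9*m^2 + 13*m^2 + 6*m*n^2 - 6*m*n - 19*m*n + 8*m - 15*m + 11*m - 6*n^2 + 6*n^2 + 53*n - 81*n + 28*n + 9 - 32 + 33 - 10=-8*m^3 + 4*m^2 + 6*m*n^2 + 4*m + n*(-47*m^2 - 25*m)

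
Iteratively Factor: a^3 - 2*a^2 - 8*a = (a)*(a^2 - 2*a - 8) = a*(a + 2)*(a - 4)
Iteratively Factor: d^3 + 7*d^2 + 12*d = (d + 4)*(d^2 + 3*d) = (d + 3)*(d + 4)*(d)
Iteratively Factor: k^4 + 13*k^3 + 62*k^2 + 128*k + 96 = (k + 4)*(k^3 + 9*k^2 + 26*k + 24) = (k + 4)^2*(k^2 + 5*k + 6) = (k + 2)*(k + 4)^2*(k + 3)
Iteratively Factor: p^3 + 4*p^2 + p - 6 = (p + 3)*(p^2 + p - 2) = (p + 2)*(p + 3)*(p - 1)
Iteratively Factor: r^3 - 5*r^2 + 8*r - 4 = (r - 1)*(r^2 - 4*r + 4) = (r - 2)*(r - 1)*(r - 2)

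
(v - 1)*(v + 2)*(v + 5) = v^3 + 6*v^2 + 3*v - 10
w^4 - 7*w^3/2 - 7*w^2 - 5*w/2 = w*(w - 5)*(w + 1/2)*(w + 1)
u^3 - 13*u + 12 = (u - 3)*(u - 1)*(u + 4)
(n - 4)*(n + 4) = n^2 - 16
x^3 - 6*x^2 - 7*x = x*(x - 7)*(x + 1)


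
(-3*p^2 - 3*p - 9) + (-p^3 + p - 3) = -p^3 - 3*p^2 - 2*p - 12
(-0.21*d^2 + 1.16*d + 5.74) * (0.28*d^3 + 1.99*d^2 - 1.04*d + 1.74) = -0.0588*d^5 - 0.0931*d^4 + 4.134*d^3 + 9.8508*d^2 - 3.9512*d + 9.9876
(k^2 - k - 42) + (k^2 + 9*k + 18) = 2*k^2 + 8*k - 24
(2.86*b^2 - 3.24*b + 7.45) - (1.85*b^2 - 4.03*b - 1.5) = 1.01*b^2 + 0.79*b + 8.95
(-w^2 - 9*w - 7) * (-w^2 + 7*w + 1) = w^4 + 2*w^3 - 57*w^2 - 58*w - 7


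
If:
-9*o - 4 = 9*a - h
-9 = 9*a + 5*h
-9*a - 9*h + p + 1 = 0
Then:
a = -5*p/36 - 43/18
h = p/4 + 5/2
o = p/6 + 20/9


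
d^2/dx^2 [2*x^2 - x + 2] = 4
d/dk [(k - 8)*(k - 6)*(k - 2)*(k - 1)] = 4*k^3 - 51*k^2 + 184*k - 172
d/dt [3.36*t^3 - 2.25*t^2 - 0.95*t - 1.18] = 10.08*t^2 - 4.5*t - 0.95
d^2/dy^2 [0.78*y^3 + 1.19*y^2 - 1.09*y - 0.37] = 4.68*y + 2.38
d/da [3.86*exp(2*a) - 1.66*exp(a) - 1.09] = (7.72*exp(a) - 1.66)*exp(a)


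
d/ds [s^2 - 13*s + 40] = 2*s - 13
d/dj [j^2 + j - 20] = 2*j + 1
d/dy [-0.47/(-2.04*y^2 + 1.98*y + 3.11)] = (0.9306 - 1.9176*y)/(-2.04*y^2 + 1.98*y + 3.11)^2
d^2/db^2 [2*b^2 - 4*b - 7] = 4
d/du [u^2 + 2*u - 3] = 2*u + 2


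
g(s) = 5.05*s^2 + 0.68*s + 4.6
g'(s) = 10.1*s + 0.68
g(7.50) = 293.76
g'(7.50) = 76.43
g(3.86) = 82.47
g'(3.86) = 39.67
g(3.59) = 72.13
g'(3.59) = 36.94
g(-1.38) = 13.28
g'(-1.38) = -13.26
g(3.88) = 83.26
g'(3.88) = 39.87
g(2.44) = 36.32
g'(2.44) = 25.32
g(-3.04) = 49.20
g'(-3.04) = -30.02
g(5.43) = 157.19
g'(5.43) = 55.52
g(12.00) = 739.96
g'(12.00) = 121.88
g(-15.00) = 1130.65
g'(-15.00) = -150.82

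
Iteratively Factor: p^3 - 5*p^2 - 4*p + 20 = (p + 2)*(p^2 - 7*p + 10) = (p - 2)*(p + 2)*(p - 5)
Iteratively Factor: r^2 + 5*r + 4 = (r + 4)*(r + 1)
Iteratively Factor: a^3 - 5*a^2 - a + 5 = (a - 1)*(a^2 - 4*a - 5) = (a - 1)*(a + 1)*(a - 5)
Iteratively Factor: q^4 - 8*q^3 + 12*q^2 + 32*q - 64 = (q - 4)*(q^3 - 4*q^2 - 4*q + 16) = (q - 4)^2*(q^2 - 4) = (q - 4)^2*(q + 2)*(q - 2)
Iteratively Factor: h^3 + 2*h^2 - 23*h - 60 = (h - 5)*(h^2 + 7*h + 12) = (h - 5)*(h + 4)*(h + 3)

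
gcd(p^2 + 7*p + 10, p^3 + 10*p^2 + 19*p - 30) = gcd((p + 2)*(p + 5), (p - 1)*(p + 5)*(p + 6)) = p + 5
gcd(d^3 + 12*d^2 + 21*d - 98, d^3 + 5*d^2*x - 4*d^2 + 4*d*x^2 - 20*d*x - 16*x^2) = 1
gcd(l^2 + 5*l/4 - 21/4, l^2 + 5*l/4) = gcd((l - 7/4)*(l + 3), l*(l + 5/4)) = 1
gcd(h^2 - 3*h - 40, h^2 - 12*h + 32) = h - 8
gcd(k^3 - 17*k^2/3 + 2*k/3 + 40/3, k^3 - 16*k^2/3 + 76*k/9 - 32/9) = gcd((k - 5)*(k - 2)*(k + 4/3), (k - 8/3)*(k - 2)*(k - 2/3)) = k - 2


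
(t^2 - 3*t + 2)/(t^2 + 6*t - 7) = (t - 2)/(t + 7)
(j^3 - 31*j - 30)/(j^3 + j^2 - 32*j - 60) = (j + 1)/(j + 2)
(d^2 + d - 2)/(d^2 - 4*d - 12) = (d - 1)/(d - 6)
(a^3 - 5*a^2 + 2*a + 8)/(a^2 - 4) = (a^2 - 3*a - 4)/(a + 2)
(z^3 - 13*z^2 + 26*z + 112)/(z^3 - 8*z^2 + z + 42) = (z - 8)/(z - 3)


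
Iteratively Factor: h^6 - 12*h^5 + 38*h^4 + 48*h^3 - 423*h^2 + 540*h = (h - 5)*(h^5 - 7*h^4 + 3*h^3 + 63*h^2 - 108*h) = (h - 5)*(h + 3)*(h^4 - 10*h^3 + 33*h^2 - 36*h) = (h - 5)*(h - 3)*(h + 3)*(h^3 - 7*h^2 + 12*h) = (h - 5)*(h - 4)*(h - 3)*(h + 3)*(h^2 - 3*h) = (h - 5)*(h - 4)*(h - 3)^2*(h + 3)*(h)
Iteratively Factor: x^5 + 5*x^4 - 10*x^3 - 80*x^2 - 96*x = (x + 2)*(x^4 + 3*x^3 - 16*x^2 - 48*x) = (x + 2)*(x + 3)*(x^3 - 16*x) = x*(x + 2)*(x + 3)*(x^2 - 16) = x*(x - 4)*(x + 2)*(x + 3)*(x + 4)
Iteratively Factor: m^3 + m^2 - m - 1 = (m - 1)*(m^2 + 2*m + 1) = (m - 1)*(m + 1)*(m + 1)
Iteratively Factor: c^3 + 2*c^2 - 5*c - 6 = (c - 2)*(c^2 + 4*c + 3) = (c - 2)*(c + 1)*(c + 3)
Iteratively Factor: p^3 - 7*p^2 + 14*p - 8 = (p - 2)*(p^2 - 5*p + 4) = (p - 2)*(p - 1)*(p - 4)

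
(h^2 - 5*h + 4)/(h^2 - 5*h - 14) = (-h^2 + 5*h - 4)/(-h^2 + 5*h + 14)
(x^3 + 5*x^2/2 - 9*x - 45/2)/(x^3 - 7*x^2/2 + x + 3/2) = (2*x^2 + 11*x + 15)/(2*x^2 - x - 1)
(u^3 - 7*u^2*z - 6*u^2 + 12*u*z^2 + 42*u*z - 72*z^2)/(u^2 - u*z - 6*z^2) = (u^2 - 4*u*z - 6*u + 24*z)/(u + 2*z)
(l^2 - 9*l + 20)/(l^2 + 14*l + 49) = (l^2 - 9*l + 20)/(l^2 + 14*l + 49)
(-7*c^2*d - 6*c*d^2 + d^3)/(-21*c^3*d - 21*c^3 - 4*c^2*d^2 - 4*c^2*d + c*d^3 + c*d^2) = d*(c + d)/(c*(3*c*d + 3*c + d^2 + d))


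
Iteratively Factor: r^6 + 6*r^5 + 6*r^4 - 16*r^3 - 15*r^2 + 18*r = (r + 2)*(r^5 + 4*r^4 - 2*r^3 - 12*r^2 + 9*r) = r*(r + 2)*(r^4 + 4*r^3 - 2*r^2 - 12*r + 9) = r*(r + 2)*(r + 3)*(r^3 + r^2 - 5*r + 3) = r*(r - 1)*(r + 2)*(r + 3)*(r^2 + 2*r - 3) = r*(r - 1)^2*(r + 2)*(r + 3)*(r + 3)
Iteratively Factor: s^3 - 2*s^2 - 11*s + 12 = (s - 1)*(s^2 - s - 12) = (s - 4)*(s - 1)*(s + 3)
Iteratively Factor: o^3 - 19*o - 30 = (o - 5)*(o^2 + 5*o + 6) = (o - 5)*(o + 3)*(o + 2)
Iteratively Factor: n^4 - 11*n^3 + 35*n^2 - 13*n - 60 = (n - 3)*(n^3 - 8*n^2 + 11*n + 20) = (n - 5)*(n - 3)*(n^2 - 3*n - 4) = (n - 5)*(n - 3)*(n + 1)*(n - 4)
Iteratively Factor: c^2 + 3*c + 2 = (c + 2)*(c + 1)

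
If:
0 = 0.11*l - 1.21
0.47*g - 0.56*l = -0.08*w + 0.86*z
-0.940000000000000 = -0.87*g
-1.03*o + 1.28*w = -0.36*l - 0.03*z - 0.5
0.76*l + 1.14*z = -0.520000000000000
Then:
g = 1.08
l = 11.00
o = -12.16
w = -13.08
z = -7.79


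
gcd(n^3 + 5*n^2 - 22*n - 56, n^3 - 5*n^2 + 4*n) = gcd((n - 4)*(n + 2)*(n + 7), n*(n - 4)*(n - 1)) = n - 4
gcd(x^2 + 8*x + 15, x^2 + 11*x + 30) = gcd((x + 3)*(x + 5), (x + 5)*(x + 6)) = x + 5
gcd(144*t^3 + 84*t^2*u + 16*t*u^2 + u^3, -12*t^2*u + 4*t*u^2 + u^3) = 6*t + u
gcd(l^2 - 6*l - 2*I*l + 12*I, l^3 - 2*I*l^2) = l - 2*I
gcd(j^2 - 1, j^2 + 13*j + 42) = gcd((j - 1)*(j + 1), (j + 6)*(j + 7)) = 1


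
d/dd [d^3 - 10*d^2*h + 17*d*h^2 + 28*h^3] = 3*d^2 - 20*d*h + 17*h^2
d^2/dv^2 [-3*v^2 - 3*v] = -6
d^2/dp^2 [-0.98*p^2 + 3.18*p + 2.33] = -1.96000000000000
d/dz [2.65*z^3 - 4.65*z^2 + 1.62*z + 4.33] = 7.95*z^2 - 9.3*z + 1.62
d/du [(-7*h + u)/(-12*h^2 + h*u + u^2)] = (-12*h^2 + h*u + u^2 + (h + 2*u)*(7*h - u))/(-12*h^2 + h*u + u^2)^2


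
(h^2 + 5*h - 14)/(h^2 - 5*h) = (h^2 + 5*h - 14)/(h*(h - 5))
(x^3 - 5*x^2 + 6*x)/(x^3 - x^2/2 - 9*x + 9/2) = 2*x*(x - 2)/(2*x^2 + 5*x - 3)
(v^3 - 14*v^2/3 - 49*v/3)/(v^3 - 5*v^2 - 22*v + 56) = v*(3*v + 7)/(3*(v^2 + 2*v - 8))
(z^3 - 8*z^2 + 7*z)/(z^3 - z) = (z - 7)/(z + 1)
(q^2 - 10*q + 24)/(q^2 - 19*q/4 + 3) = 4*(q - 6)/(4*q - 3)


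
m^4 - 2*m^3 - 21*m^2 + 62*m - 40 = (m - 4)*(m - 2)*(m - 1)*(m + 5)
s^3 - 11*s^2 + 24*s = s*(s - 8)*(s - 3)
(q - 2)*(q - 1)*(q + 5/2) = q^3 - q^2/2 - 11*q/2 + 5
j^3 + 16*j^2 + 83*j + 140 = (j + 4)*(j + 5)*(j + 7)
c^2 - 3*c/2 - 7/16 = (c - 7/4)*(c + 1/4)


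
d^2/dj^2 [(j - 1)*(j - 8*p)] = 2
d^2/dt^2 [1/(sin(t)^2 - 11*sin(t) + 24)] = (-4*sin(t)^4 + 33*sin(t)^3 - 19*sin(t)^2 - 330*sin(t) + 194)/(sin(t)^2 - 11*sin(t) + 24)^3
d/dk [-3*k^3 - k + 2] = -9*k^2 - 1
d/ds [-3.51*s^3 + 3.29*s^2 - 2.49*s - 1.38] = -10.53*s^2 + 6.58*s - 2.49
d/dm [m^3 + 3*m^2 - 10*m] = 3*m^2 + 6*m - 10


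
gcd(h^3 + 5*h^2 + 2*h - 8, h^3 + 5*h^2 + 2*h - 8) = h^3 + 5*h^2 + 2*h - 8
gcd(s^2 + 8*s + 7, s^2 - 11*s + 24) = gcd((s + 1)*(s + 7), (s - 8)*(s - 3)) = 1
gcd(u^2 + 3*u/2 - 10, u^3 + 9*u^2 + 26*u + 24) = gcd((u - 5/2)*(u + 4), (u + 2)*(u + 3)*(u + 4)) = u + 4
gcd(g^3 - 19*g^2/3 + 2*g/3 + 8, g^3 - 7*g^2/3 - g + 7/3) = g + 1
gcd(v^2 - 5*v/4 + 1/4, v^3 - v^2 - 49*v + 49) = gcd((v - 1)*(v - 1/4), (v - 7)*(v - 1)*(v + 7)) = v - 1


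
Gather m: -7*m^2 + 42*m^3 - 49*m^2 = 42*m^3 - 56*m^2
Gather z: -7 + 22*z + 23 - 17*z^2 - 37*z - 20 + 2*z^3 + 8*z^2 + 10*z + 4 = 2*z^3 - 9*z^2 - 5*z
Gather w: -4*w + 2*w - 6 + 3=-2*w - 3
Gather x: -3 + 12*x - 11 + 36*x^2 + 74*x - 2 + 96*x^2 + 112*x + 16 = 132*x^2 + 198*x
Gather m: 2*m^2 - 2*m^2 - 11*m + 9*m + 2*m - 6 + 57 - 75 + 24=0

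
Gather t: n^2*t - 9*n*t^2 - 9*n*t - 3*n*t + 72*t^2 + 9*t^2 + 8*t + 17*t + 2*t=t^2*(81 - 9*n) + t*(n^2 - 12*n + 27)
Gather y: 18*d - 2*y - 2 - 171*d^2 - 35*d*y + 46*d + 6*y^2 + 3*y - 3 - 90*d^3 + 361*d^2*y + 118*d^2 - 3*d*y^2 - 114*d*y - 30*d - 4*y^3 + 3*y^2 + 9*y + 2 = -90*d^3 - 53*d^2 + 34*d - 4*y^3 + y^2*(9 - 3*d) + y*(361*d^2 - 149*d + 10) - 3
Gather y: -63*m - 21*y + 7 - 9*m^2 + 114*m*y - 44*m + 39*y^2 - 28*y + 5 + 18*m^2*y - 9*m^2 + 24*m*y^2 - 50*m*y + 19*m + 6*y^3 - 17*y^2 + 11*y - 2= -18*m^2 - 88*m + 6*y^3 + y^2*(24*m + 22) + y*(18*m^2 + 64*m - 38) + 10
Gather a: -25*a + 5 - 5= -25*a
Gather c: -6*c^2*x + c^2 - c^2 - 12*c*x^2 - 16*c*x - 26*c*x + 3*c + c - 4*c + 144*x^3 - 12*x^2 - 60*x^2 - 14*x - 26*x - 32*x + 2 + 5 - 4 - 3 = -6*c^2*x + c*(-12*x^2 - 42*x) + 144*x^3 - 72*x^2 - 72*x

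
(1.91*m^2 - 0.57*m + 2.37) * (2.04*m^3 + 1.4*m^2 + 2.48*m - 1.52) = 3.8964*m^5 + 1.5112*m^4 + 8.7736*m^3 - 0.9988*m^2 + 6.744*m - 3.6024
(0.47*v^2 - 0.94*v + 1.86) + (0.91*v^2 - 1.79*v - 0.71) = 1.38*v^2 - 2.73*v + 1.15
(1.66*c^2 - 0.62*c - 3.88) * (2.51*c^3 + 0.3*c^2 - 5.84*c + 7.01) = 4.1666*c^5 - 1.0582*c^4 - 19.6192*c^3 + 14.0934*c^2 + 18.313*c - 27.1988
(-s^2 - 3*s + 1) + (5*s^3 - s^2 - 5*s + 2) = 5*s^3 - 2*s^2 - 8*s + 3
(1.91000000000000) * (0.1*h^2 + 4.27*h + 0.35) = 0.191*h^2 + 8.1557*h + 0.6685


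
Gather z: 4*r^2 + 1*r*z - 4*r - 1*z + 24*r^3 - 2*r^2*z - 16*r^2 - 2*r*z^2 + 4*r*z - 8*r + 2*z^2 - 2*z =24*r^3 - 12*r^2 - 12*r + z^2*(2 - 2*r) + z*(-2*r^2 + 5*r - 3)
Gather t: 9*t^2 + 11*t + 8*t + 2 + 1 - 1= 9*t^2 + 19*t + 2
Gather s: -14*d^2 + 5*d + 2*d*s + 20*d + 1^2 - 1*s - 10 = -14*d^2 + 25*d + s*(2*d - 1) - 9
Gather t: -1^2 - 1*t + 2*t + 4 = t + 3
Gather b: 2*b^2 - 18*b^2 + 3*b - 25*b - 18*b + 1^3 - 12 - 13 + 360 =-16*b^2 - 40*b + 336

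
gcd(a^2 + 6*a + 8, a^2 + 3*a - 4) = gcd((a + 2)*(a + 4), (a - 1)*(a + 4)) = a + 4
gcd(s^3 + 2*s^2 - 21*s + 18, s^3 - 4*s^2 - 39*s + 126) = s^2 + 3*s - 18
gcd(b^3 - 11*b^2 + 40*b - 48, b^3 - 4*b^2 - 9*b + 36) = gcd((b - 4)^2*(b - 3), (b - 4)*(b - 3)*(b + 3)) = b^2 - 7*b + 12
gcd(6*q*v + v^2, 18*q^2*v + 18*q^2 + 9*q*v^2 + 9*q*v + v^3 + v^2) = 6*q + v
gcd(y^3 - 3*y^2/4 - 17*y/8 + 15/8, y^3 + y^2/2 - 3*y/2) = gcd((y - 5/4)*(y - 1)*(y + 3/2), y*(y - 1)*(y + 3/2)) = y^2 + y/2 - 3/2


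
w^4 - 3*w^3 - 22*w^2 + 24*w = w*(w - 6)*(w - 1)*(w + 4)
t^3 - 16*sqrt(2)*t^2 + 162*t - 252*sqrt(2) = (t - 7*sqrt(2))*(t - 6*sqrt(2))*(t - 3*sqrt(2))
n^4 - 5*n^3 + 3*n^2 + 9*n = n*(n - 3)^2*(n + 1)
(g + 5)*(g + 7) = g^2 + 12*g + 35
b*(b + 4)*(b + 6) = b^3 + 10*b^2 + 24*b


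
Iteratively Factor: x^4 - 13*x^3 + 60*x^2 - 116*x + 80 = (x - 5)*(x^3 - 8*x^2 + 20*x - 16) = (x - 5)*(x - 2)*(x^2 - 6*x + 8) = (x - 5)*(x - 4)*(x - 2)*(x - 2)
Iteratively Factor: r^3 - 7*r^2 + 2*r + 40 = (r - 4)*(r^2 - 3*r - 10) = (r - 4)*(r + 2)*(r - 5)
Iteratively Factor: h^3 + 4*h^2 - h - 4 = (h - 1)*(h^2 + 5*h + 4) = (h - 1)*(h + 1)*(h + 4)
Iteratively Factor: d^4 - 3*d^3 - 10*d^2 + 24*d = (d + 3)*(d^3 - 6*d^2 + 8*d) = (d - 4)*(d + 3)*(d^2 - 2*d) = (d - 4)*(d - 2)*(d + 3)*(d)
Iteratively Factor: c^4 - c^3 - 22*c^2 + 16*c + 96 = (c - 4)*(c^3 + 3*c^2 - 10*c - 24) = (c - 4)*(c + 4)*(c^2 - c - 6) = (c - 4)*(c + 2)*(c + 4)*(c - 3)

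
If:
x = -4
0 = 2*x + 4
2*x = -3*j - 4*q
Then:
No Solution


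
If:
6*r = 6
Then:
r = 1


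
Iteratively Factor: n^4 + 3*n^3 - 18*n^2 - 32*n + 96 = (n - 3)*(n^3 + 6*n^2 - 32) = (n - 3)*(n + 4)*(n^2 + 2*n - 8) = (n - 3)*(n + 4)^2*(n - 2)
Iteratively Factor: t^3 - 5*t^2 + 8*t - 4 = (t - 2)*(t^2 - 3*t + 2) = (t - 2)^2*(t - 1)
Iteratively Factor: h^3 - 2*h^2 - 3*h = (h - 3)*(h^2 + h) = h*(h - 3)*(h + 1)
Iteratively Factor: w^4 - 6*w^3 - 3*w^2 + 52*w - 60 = (w - 2)*(w^3 - 4*w^2 - 11*w + 30) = (w - 5)*(w - 2)*(w^2 + w - 6) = (w - 5)*(w - 2)*(w + 3)*(w - 2)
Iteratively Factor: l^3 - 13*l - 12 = (l + 3)*(l^2 - 3*l - 4) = (l + 1)*(l + 3)*(l - 4)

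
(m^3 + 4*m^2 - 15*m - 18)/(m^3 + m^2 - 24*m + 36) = (m + 1)/(m - 2)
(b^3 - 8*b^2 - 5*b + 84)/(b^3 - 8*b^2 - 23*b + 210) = (b^2 - b - 12)/(b^2 - b - 30)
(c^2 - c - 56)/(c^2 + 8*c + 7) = (c - 8)/(c + 1)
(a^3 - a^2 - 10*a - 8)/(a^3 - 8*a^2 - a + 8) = (a^2 - 2*a - 8)/(a^2 - 9*a + 8)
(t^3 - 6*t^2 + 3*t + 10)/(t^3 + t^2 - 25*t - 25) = (t - 2)/(t + 5)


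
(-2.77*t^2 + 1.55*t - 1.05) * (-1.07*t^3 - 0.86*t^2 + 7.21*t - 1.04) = 2.9639*t^5 + 0.7237*t^4 - 20.1812*t^3 + 14.9593*t^2 - 9.1825*t + 1.092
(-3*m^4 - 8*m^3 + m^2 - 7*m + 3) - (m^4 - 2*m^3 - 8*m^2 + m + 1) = -4*m^4 - 6*m^3 + 9*m^2 - 8*m + 2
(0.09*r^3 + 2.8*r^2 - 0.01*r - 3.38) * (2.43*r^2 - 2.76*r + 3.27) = 0.2187*r^5 + 6.5556*r^4 - 7.458*r^3 + 0.970199999999999*r^2 + 9.2961*r - 11.0526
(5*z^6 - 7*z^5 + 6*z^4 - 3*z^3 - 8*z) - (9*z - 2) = 5*z^6 - 7*z^5 + 6*z^4 - 3*z^3 - 17*z + 2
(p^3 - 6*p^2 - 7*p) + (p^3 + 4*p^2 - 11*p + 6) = 2*p^3 - 2*p^2 - 18*p + 6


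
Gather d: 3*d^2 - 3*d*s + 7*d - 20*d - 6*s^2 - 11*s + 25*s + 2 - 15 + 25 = 3*d^2 + d*(-3*s - 13) - 6*s^2 + 14*s + 12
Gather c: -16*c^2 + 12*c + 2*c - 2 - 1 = -16*c^2 + 14*c - 3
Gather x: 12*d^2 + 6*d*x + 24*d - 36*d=12*d^2 + 6*d*x - 12*d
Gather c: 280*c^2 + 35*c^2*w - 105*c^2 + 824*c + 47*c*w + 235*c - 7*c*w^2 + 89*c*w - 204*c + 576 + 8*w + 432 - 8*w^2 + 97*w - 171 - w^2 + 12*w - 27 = c^2*(35*w + 175) + c*(-7*w^2 + 136*w + 855) - 9*w^2 + 117*w + 810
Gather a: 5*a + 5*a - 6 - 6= 10*a - 12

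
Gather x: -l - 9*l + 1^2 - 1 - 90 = -10*l - 90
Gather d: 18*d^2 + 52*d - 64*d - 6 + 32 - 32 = 18*d^2 - 12*d - 6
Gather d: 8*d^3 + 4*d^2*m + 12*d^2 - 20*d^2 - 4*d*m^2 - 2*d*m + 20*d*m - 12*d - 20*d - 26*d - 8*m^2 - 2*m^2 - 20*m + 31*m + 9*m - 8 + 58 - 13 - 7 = 8*d^3 + d^2*(4*m - 8) + d*(-4*m^2 + 18*m - 58) - 10*m^2 + 20*m + 30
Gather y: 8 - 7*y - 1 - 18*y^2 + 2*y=-18*y^2 - 5*y + 7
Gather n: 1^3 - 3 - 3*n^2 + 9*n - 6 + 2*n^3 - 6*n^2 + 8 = 2*n^3 - 9*n^2 + 9*n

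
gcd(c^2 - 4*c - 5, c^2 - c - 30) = 1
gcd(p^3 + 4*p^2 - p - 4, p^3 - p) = p^2 - 1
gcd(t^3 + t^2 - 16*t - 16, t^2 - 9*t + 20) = t - 4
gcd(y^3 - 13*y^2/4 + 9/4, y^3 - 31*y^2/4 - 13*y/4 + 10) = y - 1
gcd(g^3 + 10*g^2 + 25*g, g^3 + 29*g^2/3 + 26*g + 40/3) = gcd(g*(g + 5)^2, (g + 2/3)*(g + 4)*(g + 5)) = g + 5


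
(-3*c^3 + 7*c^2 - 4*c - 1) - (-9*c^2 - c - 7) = -3*c^3 + 16*c^2 - 3*c + 6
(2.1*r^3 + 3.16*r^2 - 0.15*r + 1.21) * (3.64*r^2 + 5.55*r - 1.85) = 7.644*r^5 + 23.1574*r^4 + 13.107*r^3 - 2.2741*r^2 + 6.993*r - 2.2385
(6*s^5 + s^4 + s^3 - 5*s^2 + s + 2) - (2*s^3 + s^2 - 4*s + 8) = 6*s^5 + s^4 - s^3 - 6*s^2 + 5*s - 6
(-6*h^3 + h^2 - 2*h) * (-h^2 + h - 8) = 6*h^5 - 7*h^4 + 51*h^3 - 10*h^2 + 16*h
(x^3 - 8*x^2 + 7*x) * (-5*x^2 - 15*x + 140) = -5*x^5 + 25*x^4 + 225*x^3 - 1225*x^2 + 980*x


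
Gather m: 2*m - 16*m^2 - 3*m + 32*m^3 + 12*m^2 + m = 32*m^3 - 4*m^2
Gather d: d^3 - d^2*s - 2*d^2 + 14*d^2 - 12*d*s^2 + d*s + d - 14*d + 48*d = d^3 + d^2*(12 - s) + d*(-12*s^2 + s + 35)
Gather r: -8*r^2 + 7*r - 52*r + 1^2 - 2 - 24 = -8*r^2 - 45*r - 25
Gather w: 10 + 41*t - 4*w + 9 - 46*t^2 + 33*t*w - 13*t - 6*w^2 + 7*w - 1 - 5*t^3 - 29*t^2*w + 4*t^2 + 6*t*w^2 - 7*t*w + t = -5*t^3 - 42*t^2 + 29*t + w^2*(6*t - 6) + w*(-29*t^2 + 26*t + 3) + 18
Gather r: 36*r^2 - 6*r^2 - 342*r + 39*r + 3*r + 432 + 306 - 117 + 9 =30*r^2 - 300*r + 630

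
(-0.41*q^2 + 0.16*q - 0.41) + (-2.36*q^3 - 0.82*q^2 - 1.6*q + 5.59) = -2.36*q^3 - 1.23*q^2 - 1.44*q + 5.18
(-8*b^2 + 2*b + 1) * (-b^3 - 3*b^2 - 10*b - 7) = 8*b^5 + 22*b^4 + 73*b^3 + 33*b^2 - 24*b - 7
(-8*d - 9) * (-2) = 16*d + 18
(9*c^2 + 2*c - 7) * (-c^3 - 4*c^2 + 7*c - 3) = -9*c^5 - 38*c^4 + 62*c^3 + 15*c^2 - 55*c + 21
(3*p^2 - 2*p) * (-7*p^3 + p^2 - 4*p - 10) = -21*p^5 + 17*p^4 - 14*p^3 - 22*p^2 + 20*p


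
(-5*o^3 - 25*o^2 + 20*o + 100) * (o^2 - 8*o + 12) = -5*o^5 + 15*o^4 + 160*o^3 - 360*o^2 - 560*o + 1200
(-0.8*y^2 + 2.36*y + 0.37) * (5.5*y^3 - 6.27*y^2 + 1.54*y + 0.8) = -4.4*y^5 + 17.996*y^4 - 13.9942*y^3 + 0.6745*y^2 + 2.4578*y + 0.296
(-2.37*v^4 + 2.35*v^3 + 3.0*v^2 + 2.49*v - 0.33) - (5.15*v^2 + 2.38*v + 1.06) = -2.37*v^4 + 2.35*v^3 - 2.15*v^2 + 0.11*v - 1.39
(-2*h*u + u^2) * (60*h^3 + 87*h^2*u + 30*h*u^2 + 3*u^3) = -120*h^4*u - 114*h^3*u^2 + 27*h^2*u^3 + 24*h*u^4 + 3*u^5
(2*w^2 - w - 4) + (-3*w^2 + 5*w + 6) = -w^2 + 4*w + 2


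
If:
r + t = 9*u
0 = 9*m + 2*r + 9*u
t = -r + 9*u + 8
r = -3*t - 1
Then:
No Solution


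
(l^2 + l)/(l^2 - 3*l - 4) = l/(l - 4)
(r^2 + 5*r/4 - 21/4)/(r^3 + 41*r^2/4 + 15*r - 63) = (r + 3)/(r^2 + 12*r + 36)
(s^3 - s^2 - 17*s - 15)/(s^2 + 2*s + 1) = (s^2 - 2*s - 15)/(s + 1)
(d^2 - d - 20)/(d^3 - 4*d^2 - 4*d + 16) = (d^2 - d - 20)/(d^3 - 4*d^2 - 4*d + 16)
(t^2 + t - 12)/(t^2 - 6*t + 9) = (t + 4)/(t - 3)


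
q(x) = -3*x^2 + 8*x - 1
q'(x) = 8 - 6*x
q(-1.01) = -12.14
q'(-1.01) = 14.06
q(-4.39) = -93.94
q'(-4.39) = 34.34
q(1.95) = 3.19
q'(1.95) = -3.70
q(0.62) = 2.81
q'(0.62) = 4.28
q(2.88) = -2.84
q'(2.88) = -9.28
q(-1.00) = -12.00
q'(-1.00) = 14.00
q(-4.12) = -84.88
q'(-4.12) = 32.72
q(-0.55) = -6.31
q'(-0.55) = 11.30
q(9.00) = -172.00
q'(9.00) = -46.00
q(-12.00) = -529.00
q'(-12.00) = 80.00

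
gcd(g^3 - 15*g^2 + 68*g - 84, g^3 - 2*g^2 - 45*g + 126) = g - 6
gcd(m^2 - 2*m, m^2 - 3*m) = m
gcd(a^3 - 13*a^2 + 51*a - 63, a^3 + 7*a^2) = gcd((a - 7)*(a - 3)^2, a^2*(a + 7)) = 1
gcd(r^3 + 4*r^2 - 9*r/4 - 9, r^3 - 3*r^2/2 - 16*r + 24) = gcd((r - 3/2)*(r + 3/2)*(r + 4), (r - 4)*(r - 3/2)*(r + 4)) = r^2 + 5*r/2 - 6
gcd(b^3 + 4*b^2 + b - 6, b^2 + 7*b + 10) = b + 2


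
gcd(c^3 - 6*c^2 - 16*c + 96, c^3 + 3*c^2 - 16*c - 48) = c^2 - 16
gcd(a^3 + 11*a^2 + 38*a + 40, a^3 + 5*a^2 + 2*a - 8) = a^2 + 6*a + 8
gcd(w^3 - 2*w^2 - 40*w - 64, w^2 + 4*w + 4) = w + 2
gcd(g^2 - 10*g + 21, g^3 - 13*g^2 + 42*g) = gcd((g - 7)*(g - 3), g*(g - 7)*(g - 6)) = g - 7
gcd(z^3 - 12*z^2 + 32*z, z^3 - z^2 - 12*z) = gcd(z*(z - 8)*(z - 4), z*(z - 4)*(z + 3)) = z^2 - 4*z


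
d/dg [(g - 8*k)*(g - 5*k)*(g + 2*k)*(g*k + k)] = k*(4*g^3 - 33*g^2*k + 3*g^2 + 28*g*k^2 - 22*g*k + 80*k^3 + 14*k^2)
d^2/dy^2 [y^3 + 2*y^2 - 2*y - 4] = 6*y + 4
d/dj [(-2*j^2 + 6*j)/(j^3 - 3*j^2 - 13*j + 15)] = 2*(j^4 - 6*j^3 + 22*j^2 - 30*j + 45)/(j^6 - 6*j^5 - 17*j^4 + 108*j^3 + 79*j^2 - 390*j + 225)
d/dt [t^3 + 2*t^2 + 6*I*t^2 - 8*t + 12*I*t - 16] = 3*t^2 + t*(4 + 12*I) - 8 + 12*I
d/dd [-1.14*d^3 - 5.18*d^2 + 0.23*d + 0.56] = -3.42*d^2 - 10.36*d + 0.23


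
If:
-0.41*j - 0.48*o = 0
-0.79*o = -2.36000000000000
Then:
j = -3.50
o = 2.99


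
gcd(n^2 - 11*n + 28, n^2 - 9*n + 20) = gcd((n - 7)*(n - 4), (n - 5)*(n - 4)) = n - 4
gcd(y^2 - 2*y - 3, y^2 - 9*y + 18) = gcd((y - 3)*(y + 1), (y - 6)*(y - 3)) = y - 3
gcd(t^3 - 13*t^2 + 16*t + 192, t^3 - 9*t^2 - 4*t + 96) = t^2 - 5*t - 24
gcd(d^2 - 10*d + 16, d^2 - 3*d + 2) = d - 2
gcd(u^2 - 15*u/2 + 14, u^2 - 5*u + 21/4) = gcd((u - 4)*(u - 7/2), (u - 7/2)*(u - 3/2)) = u - 7/2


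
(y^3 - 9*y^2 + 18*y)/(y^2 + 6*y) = (y^2 - 9*y + 18)/(y + 6)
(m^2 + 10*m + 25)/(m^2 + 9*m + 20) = (m + 5)/(m + 4)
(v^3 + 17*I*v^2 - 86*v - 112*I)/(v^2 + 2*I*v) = v + 15*I - 56/v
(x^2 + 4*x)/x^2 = (x + 4)/x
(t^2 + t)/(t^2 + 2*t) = (t + 1)/(t + 2)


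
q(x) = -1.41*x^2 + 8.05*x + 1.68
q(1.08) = 8.73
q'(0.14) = 7.66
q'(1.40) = 4.10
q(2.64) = 13.10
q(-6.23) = -103.20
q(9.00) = -40.08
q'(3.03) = -0.49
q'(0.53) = 6.56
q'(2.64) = 0.61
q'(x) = 8.05 - 2.82*x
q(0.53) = 5.55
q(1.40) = 10.19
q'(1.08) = 5.00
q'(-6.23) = 25.62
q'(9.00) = -17.33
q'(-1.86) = 13.30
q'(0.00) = 8.05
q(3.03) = 13.13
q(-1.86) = -18.17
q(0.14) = 2.78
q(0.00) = 1.68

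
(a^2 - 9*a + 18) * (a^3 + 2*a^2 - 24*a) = a^5 - 7*a^4 - 24*a^3 + 252*a^2 - 432*a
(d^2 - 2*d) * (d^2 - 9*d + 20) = d^4 - 11*d^3 + 38*d^2 - 40*d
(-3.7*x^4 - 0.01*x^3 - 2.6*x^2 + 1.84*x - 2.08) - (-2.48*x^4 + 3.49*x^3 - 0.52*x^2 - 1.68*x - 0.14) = -1.22*x^4 - 3.5*x^3 - 2.08*x^2 + 3.52*x - 1.94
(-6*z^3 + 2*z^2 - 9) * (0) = 0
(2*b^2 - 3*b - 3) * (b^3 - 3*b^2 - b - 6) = 2*b^5 - 9*b^4 + 4*b^3 + 21*b + 18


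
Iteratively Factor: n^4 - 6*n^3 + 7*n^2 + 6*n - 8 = (n + 1)*(n^3 - 7*n^2 + 14*n - 8) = (n - 4)*(n + 1)*(n^2 - 3*n + 2) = (n - 4)*(n - 1)*(n + 1)*(n - 2)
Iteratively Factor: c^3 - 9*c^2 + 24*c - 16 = (c - 4)*(c^2 - 5*c + 4) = (c - 4)^2*(c - 1)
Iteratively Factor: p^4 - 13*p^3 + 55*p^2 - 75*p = (p - 3)*(p^3 - 10*p^2 + 25*p) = (p - 5)*(p - 3)*(p^2 - 5*p) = (p - 5)^2*(p - 3)*(p)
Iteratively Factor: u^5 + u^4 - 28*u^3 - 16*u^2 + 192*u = (u - 3)*(u^4 + 4*u^3 - 16*u^2 - 64*u) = (u - 3)*(u + 4)*(u^3 - 16*u) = u*(u - 3)*(u + 4)*(u^2 - 16) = u*(u - 3)*(u + 4)^2*(u - 4)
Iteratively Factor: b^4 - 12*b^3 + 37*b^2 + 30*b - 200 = (b + 2)*(b^3 - 14*b^2 + 65*b - 100) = (b - 5)*(b + 2)*(b^2 - 9*b + 20) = (b - 5)^2*(b + 2)*(b - 4)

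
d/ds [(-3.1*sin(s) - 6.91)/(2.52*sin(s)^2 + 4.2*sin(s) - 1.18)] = (7.812*sin(s)^2 + 34.8264*sin(s) + 32.68)*cos(s)/(6.3504*sin(s)^4 + 21.168*sin(s)^3 + 11.6928*sin(s)^2 - 9.912*sin(s) + 1.3924)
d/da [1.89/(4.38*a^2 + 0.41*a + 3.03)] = (-16.5564*a - 0.7749)/(4.38*a^2 + 0.41*a + 3.03)^2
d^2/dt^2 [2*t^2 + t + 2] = 4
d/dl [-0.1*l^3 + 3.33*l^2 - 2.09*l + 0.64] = -0.3*l^2 + 6.66*l - 2.09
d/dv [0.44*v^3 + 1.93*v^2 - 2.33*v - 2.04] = 1.32*v^2 + 3.86*v - 2.33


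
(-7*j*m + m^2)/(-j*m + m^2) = (7*j - m)/(j - m)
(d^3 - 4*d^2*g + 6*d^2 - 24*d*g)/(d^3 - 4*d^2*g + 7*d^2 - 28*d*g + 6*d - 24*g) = d/(d + 1)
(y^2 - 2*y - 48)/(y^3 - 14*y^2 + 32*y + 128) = (y + 6)/(y^2 - 6*y - 16)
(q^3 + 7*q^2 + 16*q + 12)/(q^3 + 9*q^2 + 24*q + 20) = (q + 3)/(q + 5)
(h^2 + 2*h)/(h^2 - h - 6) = h/(h - 3)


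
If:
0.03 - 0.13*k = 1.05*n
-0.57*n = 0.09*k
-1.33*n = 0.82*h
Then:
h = -0.21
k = -0.84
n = 0.13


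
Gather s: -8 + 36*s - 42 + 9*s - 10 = 45*s - 60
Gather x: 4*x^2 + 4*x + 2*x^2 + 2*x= 6*x^2 + 6*x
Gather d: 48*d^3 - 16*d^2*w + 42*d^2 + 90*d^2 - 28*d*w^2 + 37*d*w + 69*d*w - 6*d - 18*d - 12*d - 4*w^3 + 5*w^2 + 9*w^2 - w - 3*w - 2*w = 48*d^3 + d^2*(132 - 16*w) + d*(-28*w^2 + 106*w - 36) - 4*w^3 + 14*w^2 - 6*w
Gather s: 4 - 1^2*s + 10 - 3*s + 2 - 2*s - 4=12 - 6*s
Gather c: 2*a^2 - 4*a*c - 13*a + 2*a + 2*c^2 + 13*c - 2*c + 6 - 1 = 2*a^2 - 11*a + 2*c^2 + c*(11 - 4*a) + 5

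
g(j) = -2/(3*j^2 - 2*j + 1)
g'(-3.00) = -0.03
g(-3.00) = -0.06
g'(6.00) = 0.01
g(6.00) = -0.02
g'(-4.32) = -0.01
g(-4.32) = -0.03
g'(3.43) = 0.04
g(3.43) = -0.07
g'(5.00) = 0.01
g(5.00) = -0.03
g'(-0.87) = -0.58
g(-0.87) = -0.40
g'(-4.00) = -0.02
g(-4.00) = -0.04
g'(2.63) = 0.10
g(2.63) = -0.12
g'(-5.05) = -0.01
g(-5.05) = -0.02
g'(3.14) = 0.06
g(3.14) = -0.08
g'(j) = -2*(2 - 6*j)/(3*j^2 - 2*j + 1)^2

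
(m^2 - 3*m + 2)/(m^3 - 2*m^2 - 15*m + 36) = (m^2 - 3*m + 2)/(m^3 - 2*m^2 - 15*m + 36)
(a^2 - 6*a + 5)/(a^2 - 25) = (a - 1)/(a + 5)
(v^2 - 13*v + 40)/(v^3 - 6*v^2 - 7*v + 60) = (v - 8)/(v^2 - v - 12)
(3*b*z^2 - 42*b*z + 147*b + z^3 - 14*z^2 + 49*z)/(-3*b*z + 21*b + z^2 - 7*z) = (3*b*z - 21*b + z^2 - 7*z)/(-3*b + z)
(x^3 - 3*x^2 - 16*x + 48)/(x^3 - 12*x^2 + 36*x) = (x^3 - 3*x^2 - 16*x + 48)/(x*(x^2 - 12*x + 36))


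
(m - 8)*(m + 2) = m^2 - 6*m - 16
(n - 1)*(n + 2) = n^2 + n - 2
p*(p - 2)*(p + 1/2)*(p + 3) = p^4 + 3*p^3/2 - 11*p^2/2 - 3*p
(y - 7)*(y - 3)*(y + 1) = y^3 - 9*y^2 + 11*y + 21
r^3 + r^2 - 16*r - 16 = (r - 4)*(r + 1)*(r + 4)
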